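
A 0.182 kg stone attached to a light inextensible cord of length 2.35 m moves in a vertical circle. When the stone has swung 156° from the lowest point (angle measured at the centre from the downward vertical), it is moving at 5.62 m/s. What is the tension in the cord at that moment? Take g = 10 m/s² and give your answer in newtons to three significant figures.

0.783 N

Take the radial direction toward the centre of the circle as positive. The component of the weight along the string toward the centre is −mg cos φ (φ measured from the bottom), so Newton's second law along the string gives T − mg cos φ = m v²/r.
cos 156° = -0.9135, so T = m(v²/r + g cos φ) = 0.182 × ((5.62)²/2.35 + 10.0 × -0.9135) = 0.182 × (13.44 + (-9.135)) = 0.182 × 4.305 = 0.7835 N.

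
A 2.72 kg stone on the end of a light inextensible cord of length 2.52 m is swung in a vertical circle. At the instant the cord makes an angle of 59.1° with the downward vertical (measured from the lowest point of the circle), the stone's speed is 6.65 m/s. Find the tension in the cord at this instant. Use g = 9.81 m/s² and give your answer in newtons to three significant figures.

61.4 N

Take the radial direction toward the centre of the circle as positive. The component of the weight along the string toward the centre is −mg cos φ (φ measured from the bottom), so Newton's second law along the string gives T − mg cos φ = m v²/r.
cos 59.1° = 0.5135, so T = m(v²/r + g cos φ) = 2.72 × ((6.65)²/2.52 + 9.81 × 0.5135) = 2.72 × (17.55 + (5.038)) = 2.72 × 22.59 = 61.44 N.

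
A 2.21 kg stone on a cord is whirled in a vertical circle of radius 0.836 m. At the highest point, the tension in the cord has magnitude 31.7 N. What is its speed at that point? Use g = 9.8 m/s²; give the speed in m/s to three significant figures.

4.49 m/s

At the top, T + mg = mv²/r, so v = √(r(T/m + g)) = √(0.836 × (31.7/2.21 + 9.8)) = √(0.836 × 24.14) = √20.18 = 4.493 m/s.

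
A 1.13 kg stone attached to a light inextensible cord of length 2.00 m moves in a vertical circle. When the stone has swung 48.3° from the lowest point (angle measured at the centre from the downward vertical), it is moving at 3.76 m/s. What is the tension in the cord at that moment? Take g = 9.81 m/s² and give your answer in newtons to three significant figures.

15.4 N

Take the radial direction toward the centre of the circle as positive. The component of the weight along the string toward the centre is −mg cos φ (φ measured from the bottom), so Newton's second law along the string gives T − mg cos φ = m v²/r.
cos 48.3° = 0.6652, so T = m(v²/r + g cos φ) = 1.13 × ((3.76)²/2.00 + 9.81 × 0.6652) = 1.13 × (7.069 + (6.526)) = 1.13 × 13.59 = 15.36 N.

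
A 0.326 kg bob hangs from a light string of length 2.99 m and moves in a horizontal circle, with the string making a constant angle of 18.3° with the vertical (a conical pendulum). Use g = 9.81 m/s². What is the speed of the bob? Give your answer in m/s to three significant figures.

1.75 m/s

The radius of the circle is r = L sinθ = 2.99 × sin 18.3° = 0.9388 m.
Horizontally T sinθ = mv²/r and vertically T cosθ = mg, so tanθ = v²/(rg).
v = √(r g tanθ) = √(0.9388 × 9.81 × 0.3307) = √3.046 = 1.745 m/s.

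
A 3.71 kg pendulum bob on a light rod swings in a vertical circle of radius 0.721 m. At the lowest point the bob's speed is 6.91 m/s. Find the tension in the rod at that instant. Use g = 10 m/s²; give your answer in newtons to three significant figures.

283 N

At the lowest point, T points up (toward the centre) and the weight mg points down (away from the centre), so the net inward force is T − mg = mv²/r.
T = m(v²/r + g) = 3.71 × ((6.91)²/0.721 + 10.0) = 3.71 × (66.22 + 10.0) = 3.71 × 76.22 = 282.8 N.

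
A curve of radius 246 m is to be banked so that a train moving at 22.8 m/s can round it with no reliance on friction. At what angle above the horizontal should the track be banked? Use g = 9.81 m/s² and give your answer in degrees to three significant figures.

With no friction, the horizontal component of the normal force provides the centripetal force: N sinθ = mv²/r, while N cosθ = mg vertically.
Dividing: tanθ = v²/(r g) = (22.8)²/(246 × 9.81) = 519.8/2413 = 0.2154.
θ = arctan(0.2154) = 12.16°.

12.2°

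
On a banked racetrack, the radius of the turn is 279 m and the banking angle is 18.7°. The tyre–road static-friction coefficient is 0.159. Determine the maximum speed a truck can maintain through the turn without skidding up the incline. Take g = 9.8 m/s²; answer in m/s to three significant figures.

37.9 m/s

At the maximum speed, friction acts down the slope at its limiting value f = μN. Radially (horizontal, toward centre): N sinθ + μN cosθ = mv²/r. Vertically: N cosθ − μN sinθ = mg.
Dividing: v² = r g (sinθ + μcosθ)/(cosθ − μsinθ).
sinθ + μcosθ = 0.3206 + 0.159×0.9472 = 0.4712; cosθ − μsinθ = 0.9472 − 0.159×0.3206 = 0.8962.
v² = 279 × 9.8 × 0.4712/0.8962 = 1438 m²/s², so v = 37.92 m/s.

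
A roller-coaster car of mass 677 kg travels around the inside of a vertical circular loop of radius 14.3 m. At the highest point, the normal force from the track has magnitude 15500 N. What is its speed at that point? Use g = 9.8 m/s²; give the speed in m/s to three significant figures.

At the top, N + mg = mv²/r, so v = √(r(N/m + g)) = √(14.3 × (15500/677 + 9.8)) = √(14.3 × 32.70) = √467.5 = 21.62 m/s.

21.6 m/s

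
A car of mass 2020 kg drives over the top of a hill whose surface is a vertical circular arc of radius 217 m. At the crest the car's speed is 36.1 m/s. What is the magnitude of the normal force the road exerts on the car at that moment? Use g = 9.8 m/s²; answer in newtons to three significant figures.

7660 N

At the crest the centripetal acceleration points downward (toward the centre of the arc), so mg − N = mv²/r.
N = m(g − v²/r) = 2020 × (9.8 − (36.1)²/217) = 2020 × (9.8 − 6.006) = 2020 × 3.794 = 7665 N.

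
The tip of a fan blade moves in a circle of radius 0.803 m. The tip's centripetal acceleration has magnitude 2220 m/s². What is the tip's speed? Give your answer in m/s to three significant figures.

42.2 m/s

a_c = v²/r ⇒ v = √(a_c · r) = √(2220 × 0.803) = √1783 = 42.22 m/s.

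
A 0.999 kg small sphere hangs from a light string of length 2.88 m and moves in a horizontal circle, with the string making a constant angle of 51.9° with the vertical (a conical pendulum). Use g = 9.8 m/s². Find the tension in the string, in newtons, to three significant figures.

Vertically the bob has no acceleration, so T cosθ = mg.
T = mg/cosθ = 0.999 × 9.8 / cos 51.9° = 9.790/0.6170 = 15.87 N.

15.9 N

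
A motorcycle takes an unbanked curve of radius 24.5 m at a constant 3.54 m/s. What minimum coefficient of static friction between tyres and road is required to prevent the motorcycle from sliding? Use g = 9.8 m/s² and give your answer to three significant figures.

Friction provides the centripetal force: μ_s m g = m v²/r, so μ_s = v²/(g r) = (3.540)²/(9.8 × 24.5) = 12.53/240.1 = 0.05219.

0.0522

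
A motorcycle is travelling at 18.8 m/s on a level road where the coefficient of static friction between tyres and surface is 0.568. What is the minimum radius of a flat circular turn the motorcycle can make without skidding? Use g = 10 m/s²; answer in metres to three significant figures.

At the limit, μ_s m g = m v²/r, so r_min = v²/(μ_s g) = (18.8)²/(0.568 × 10.0) = 353.4/5.680 = 62.23 m.

62.2 m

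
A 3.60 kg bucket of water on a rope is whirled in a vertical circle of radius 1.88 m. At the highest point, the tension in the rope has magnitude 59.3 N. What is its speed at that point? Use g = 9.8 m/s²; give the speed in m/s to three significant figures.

At the top, T + mg = mv²/r, so v = √(r(T/m + g)) = √(1.88 × (59.3/3.60 + 9.8)) = √(1.88 × 26.27) = √49.39 = 7.028 m/s.

7.03 m/s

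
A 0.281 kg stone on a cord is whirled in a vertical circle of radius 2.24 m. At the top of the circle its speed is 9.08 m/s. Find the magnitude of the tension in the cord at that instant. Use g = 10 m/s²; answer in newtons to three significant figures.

7.53 N

At the top, both T and the weight mg point inward (toward the centre), so T + mg = mv²/r.
T = m(v²/r − g) = 0.281 × ((9.08)²/2.24 − 10.0) = 0.281 × (36.81 − 10.0) = 0.281 × 26.81 = 7.533 N.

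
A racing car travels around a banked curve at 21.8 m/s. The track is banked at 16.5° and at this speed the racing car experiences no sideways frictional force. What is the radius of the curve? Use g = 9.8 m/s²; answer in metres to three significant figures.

Frictionless banking: tanθ = v²/(rg), so r = v²/(g tanθ).
r = (21.8)²/(9.8 × tan 16.5°) = 475.2/(9.8 × 0.2962) = 475.2/2.903 = 163.7 m.

164 m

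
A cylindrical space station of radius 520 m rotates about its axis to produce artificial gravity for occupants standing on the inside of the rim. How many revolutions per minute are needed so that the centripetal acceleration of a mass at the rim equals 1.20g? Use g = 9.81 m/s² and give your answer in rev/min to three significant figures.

1.44 rev/min

Require ω²r = 1.20g, so ω = √(1.20 × 9.81/520) = 0.1505 rad/s.
In rev/min: ω × 60/(2π) = 0.1505 × 60/(2π) = 1.437 rev/min.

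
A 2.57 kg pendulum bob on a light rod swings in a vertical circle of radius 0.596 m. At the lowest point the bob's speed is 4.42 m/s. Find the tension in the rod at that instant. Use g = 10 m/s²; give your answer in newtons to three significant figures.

110 N

At the lowest point, T points up (toward the centre) and the weight mg points down (away from the centre), so the net inward force is T − mg = mv²/r.
T = m(v²/r + g) = 2.57 × ((4.42)²/0.596 + 10.0) = 2.57 × (32.78 + 10.0) = 2.57 × 42.78 = 109.9 N.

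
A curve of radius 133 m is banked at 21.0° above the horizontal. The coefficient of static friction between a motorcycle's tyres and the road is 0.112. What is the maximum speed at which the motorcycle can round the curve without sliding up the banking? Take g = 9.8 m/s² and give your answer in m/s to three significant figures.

26.0 m/s

At the maximum speed, friction acts down the slope at its limiting value f = μN. Radially (horizontal, toward centre): N sinθ + μN cosθ = mv²/r. Vertically: N cosθ − μN sinθ = mg.
Dividing: v² = r g (sinθ + μcosθ)/(cosθ − μsinθ).
sinθ + μcosθ = 0.3584 + 0.112×0.9336 = 0.4629; cosθ − μsinθ = 0.9336 − 0.112×0.3584 = 0.8934.
v² = 133 × 9.8 × 0.4629/0.8934 = 675.3 m²/s², so v = 25.99 m/s.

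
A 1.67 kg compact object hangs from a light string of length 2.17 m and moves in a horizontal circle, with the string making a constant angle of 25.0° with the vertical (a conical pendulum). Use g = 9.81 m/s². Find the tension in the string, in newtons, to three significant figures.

Vertically the bob has no acceleration, so T cosθ = mg.
T = mg/cosθ = 1.67 × 9.81 / cos 25.0° = 16.38/0.9063 = 18.08 N.

18.1 N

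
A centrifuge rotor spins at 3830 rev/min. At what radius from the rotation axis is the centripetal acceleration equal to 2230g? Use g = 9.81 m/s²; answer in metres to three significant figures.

ω = 3830 rev/min × 2π/60 = 401.1 rad/s.
a_c = ω²r = 2230g ⇒ r = 2230 × 9.81 / (401.1)² = 21880/160900 = 0.1360 m.

0.136 m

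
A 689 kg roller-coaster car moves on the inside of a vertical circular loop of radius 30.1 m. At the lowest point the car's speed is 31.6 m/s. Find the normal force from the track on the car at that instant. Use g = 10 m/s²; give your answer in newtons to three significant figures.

At the lowest point, N points up (toward the centre) and the weight mg points down (away from the centre), so the net inward force is N − mg = mv²/r.
N = m(v²/r + g) = 689 × ((31.6)²/30.1 + 10.0) = 689 × (33.17 + 10.0) = 689 × 43.17 = 29750 N.

29700 N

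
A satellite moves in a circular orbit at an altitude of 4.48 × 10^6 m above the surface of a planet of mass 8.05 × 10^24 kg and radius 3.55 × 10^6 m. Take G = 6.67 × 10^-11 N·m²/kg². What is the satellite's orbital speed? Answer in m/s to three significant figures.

8180 m/s

Orbital radius r = R + h = 3.55 × 10^6 + 4.48 × 10^6 = 8.030 × 10^6 m.
Gravity supplies the centripetal force: G M m / r² = m v² / r, so v = √(GM/r).
v = √(6.67 × 10^-11 × 8.05 × 10^24 / 8.030 × 10^6) = √(6.687 × 10^7) = 8177 m/s.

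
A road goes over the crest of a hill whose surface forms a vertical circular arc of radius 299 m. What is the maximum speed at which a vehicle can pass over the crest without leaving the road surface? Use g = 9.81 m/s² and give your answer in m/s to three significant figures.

54.2 m/s

At the crest the centre of the circle is below the vehicle, so the net downward (centripetal) force is mg − N = mv²/r.
The vehicle leaves the road when N → 0, giving v_max = √(g r) = √(9.81 × 299) = 54.16 m/s.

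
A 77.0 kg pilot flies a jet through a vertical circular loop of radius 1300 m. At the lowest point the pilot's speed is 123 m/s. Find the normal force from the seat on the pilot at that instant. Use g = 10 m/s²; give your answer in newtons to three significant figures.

1670 N

At the lowest point, N points up (toward the centre) and the weight mg points down (away from the centre), so the net inward force is N − mg = mv²/r.
N = m(v²/r + g) = 77.0 × ((123)²/1300 + 10.0) = 77.0 × (11.64 + 10.0) = 77.0 × 21.64 = 1666 N.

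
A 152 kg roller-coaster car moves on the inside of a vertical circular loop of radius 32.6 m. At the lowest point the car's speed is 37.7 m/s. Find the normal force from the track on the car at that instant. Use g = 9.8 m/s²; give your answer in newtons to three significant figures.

At the lowest point, N points up (toward the centre) and the weight mg points down (away from the centre), so the net inward force is N − mg = mv²/r.
N = m(v²/r + g) = 152 × ((37.7)²/32.6 + 9.8) = 152 × (43.60 + 9.8) = 152 × 53.40 = 8116 N.

8120 N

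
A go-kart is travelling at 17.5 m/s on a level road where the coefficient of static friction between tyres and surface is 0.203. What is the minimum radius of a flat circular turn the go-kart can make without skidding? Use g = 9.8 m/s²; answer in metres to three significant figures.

At the limit, μ_s m g = m v²/r, so r_min = v²/(μ_s g) = (17.5)²/(0.203 × 9.8) = 306.2/1.989 = 153.9 m.

154 m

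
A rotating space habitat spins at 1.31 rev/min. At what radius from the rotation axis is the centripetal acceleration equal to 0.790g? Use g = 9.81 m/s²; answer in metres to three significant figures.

ω = 1.31 rev/min × 2π/60 = 0.1372 rad/s.
a_c = ω²r = 0.790g ⇒ r = 0.790 × 9.81 / (0.1372)² = 7.750/0.01882 = 411.8 m.

412 m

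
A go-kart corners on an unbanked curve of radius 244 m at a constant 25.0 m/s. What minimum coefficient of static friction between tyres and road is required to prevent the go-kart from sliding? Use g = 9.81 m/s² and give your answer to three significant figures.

0.261

Friction provides the centripetal force: μ_s m g = m v²/r, so μ_s = v²/(g r) = (25.00)²/(9.81 × 244) = 625.0/2394 = 0.2611.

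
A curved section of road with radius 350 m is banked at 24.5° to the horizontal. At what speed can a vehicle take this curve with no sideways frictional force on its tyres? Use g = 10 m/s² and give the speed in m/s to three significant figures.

39.9 m/s

On a frictionless banked curve, N sinθ = mv²/r and N cosθ = mg, so tanθ = v²/(rg).
v = √(r g tanθ) = √(350 × 10.0 × tan 24.5°) = √(350 × 10.0 × 0.4557) = √1595 = 39.94 m/s.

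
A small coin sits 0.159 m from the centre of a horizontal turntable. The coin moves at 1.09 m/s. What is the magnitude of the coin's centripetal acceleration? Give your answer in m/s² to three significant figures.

7.47 m/s²

a_c = v²/r = (1.090)²/0.159 = 1.188/0.159 = 7.472 m/s².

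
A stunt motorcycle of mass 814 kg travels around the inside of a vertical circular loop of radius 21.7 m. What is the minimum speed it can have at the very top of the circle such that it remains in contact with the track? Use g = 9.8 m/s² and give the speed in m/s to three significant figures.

14.6 m/s

At the top, both weight mg and N point toward the centre: N + mg = mv²/r.
At minimum speed N → 0, so mg = mv_min²/r ⇒ v_min = √(g r) = √(9.8 × 21.7) = 14.58 m/s.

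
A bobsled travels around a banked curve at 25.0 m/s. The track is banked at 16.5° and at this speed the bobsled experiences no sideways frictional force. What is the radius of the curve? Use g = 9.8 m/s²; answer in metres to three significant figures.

Frictionless banking: tanθ = v²/(rg), so r = v²/(g tanθ).
r = (25.0)²/(9.8 × tan 16.5°) = 625.0/(9.8 × 0.2962) = 625.0/2.903 = 215.3 m.

215 m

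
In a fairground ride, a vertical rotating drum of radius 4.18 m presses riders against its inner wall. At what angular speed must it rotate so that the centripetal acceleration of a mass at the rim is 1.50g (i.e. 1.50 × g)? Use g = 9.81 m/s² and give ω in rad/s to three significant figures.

1.88 rad/s

Centripetal acceleration a_c = ω²r. Setting ω²r = 1.50g:
ω = √(1.50g / r) = √(1.50 × 9.81 / 4.18) = √3.520 = 1.876 rad/s.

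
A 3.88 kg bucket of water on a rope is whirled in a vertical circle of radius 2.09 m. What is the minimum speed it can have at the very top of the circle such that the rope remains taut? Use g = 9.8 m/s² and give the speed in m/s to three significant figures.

At the highest point the centre is directly below, so both the weight and T act inward: T + mg = mv²/r.
At minimum speed T → 0, so mg = mv_min²/r ⇒ v_min = √(g r) = √(9.8 × 2.09) = 4.526 m/s.

4.53 m/s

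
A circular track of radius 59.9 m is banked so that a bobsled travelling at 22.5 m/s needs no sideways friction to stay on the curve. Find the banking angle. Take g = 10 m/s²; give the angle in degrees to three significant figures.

40.2°

For a frictionless banked turn: horizontally N sinθ = mv²/r and vertically N cosθ = mg.
Dividing: tanθ = v²/(r g) = (22.5)²/(59.9 × 10.0) = 506.2/599.0 = 0.8452.
θ = arctan(0.8452) = 40.20°.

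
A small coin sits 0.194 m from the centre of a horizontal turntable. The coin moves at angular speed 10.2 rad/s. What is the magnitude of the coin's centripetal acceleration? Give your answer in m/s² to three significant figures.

20.2 m/s²

v = ωr = 10.2 × 0.194 = 1.979 m/s.
a_c = v²/r = (1.979)²/0.194 = 3.916/0.194 = 20.18 m/s².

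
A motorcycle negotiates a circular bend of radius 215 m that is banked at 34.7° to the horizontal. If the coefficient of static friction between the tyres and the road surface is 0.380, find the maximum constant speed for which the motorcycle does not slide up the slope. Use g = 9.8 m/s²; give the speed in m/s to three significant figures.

55.4 m/s

At the maximum speed, friction acts down the slope at its limiting value f = μN. Radially (horizontal, toward centre): N sinθ + μN cosθ = mv²/r. Vertically: N cosθ − μN sinθ = mg.
Dividing: v² = r g (sinθ + μcosθ)/(cosθ − μsinθ).
sinθ + μcosθ = 0.5693 + 0.380×0.8221 = 0.8817; cosθ − μsinθ = 0.8221 − 0.380×0.5693 = 0.6058.
v² = 215 × 9.8 × 0.8817/0.6058 = 3066 m²/s², so v = 55.38 m/s.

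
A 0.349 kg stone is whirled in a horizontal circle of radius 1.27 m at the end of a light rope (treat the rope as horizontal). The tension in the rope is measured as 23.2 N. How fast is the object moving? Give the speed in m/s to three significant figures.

9.19 m/s

T = m v²/r ⇒ v = √(T r / m) = √(23.2 × 1.27 / 0.349) = √84.42 = 9.188 m/s.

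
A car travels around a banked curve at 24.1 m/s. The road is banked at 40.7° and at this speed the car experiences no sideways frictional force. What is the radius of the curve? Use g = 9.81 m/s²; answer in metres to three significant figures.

Frictionless banking: tanθ = v²/(rg), so r = v²/(g tanθ).
r = (24.1)²/(9.81 × tan 40.7°) = 580.8/(9.81 × 0.8601) = 580.8/8.438 = 68.83 m.

68.8 m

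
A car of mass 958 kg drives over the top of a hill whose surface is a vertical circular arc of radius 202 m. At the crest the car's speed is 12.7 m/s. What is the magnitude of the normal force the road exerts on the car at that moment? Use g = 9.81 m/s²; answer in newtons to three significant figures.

At the crest the centripetal acceleration points downward (toward the centre of the arc), so mg − N = mv²/r.
N = m(g − v²/r) = 958 × (9.81 − (12.7)²/202) = 958 × (9.81 − 0.7985) = 958 × 9.012 = 8633 N.

8630 N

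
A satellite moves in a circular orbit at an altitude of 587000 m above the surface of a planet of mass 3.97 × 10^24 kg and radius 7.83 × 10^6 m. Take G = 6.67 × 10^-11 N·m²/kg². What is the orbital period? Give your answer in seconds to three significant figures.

9430 s

r = R + h = 7.83 × 10^6 + 587000 = 8.417 × 10^6 m. Gravity provides the centripetal force: G M m / r² = m v² / r ⇒ v = √(GM/r) = 5609 m/s.
T = 2πr/v = 2π × 8.417 × 10^6 / 5609 = 9429 s.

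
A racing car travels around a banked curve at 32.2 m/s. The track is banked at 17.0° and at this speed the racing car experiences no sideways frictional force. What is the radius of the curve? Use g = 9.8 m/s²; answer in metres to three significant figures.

346 m

Frictionless banking: tanθ = v²/(rg), so r = v²/(g tanθ).
r = (32.2)²/(9.8 × tan 17.0°) = 1037/(9.8 × 0.3057) = 1037/2.996 = 346.1 m.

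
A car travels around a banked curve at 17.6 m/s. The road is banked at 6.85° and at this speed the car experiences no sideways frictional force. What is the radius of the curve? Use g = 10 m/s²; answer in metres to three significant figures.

258 m

Frictionless banking: tanθ = v²/(rg), so r = v²/(g tanθ).
r = (17.6)²/(10.0 × tan 6.85°) = 309.8/(10.0 × 0.1201) = 309.8/1.201 = 257.9 m.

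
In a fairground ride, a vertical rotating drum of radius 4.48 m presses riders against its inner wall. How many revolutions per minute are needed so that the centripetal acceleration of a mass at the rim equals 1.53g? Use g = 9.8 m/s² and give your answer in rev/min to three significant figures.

Require ω²r = 1.53g, so ω = √(1.53 × 9.8/4.48) = 1.829 rad/s.
In rev/min: ω × 60/(2π) = 1.829 × 60/(2π) = 17.47 rev/min.

17.5 rev/min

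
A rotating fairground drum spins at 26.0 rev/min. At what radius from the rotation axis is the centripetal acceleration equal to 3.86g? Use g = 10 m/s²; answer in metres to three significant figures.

ω = 26.0 rev/min × 2π/60 = 2.723 rad/s.
a_c = ω²r = 3.86g ⇒ r = 3.86 × 10.0 / (2.723)² = 38.60/7.413 = 5.207 m.

5.21 m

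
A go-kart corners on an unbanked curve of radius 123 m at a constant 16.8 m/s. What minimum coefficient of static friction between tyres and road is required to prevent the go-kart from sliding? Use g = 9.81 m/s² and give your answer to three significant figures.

Friction provides the centripetal force: μ_s m g = m v²/r, so μ_s = v²/(g r) = (16.80)²/(9.81 × 123) = 282.2/1207 = 0.2339.

0.234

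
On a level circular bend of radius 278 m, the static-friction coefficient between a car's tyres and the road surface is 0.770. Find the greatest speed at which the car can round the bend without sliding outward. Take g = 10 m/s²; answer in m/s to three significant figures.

46.3 m/s

Friction provides the centripetal force on a flat curve. At maximum speed it is at its limiting value: μ_s m g = m v²/r.
Mass cancels: v_max = √(μ_s g r) = √(0.770 × 10.0 × 278) = √2141 = 46.27 m/s.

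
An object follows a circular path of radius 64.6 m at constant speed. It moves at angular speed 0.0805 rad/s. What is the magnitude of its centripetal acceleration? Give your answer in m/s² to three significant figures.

v = ωr = 0.0805 × 64.6 = 5.200 m/s.
a_c = v²/r = (5.200)²/64.6 = 27.04/64.6 = 0.4186 m/s².

0.419 m/s²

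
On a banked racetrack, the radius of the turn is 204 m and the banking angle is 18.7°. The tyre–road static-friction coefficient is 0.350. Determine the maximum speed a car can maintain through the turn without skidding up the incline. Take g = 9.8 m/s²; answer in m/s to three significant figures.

At the maximum speed, friction acts down the slope at its limiting value f = μN. Radially (horizontal, toward centre): N sinθ + μN cosθ = mv²/r. Vertically: N cosθ − μN sinθ = mg.
Dividing: v² = r g (sinθ + μcosθ)/(cosθ − μsinθ).
sinθ + μcosθ = 0.3206 + 0.350×0.9472 = 0.6521; cosθ − μsinθ = 0.9472 − 0.350×0.3206 = 0.8350.
v² = 204 × 9.8 × 0.6521/0.8350 = 1561 m²/s², so v = 39.51 m/s.

39.5 m/s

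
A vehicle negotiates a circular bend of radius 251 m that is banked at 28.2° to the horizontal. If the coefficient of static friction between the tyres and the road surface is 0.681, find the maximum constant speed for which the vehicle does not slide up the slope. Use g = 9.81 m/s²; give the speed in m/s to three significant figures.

68.7 m/s

At the maximum speed, friction acts down the slope at its limiting value f = μN. Radially (horizontal, toward centre): N sinθ + μN cosθ = mv²/r. Vertically: N cosθ − μN sinθ = mg.
Dividing: v² = r g (sinθ + μcosθ)/(cosθ − μsinθ).
sinθ + μcosθ = 0.4726 + 0.681×0.8813 = 1.073; cosθ − μsinθ = 0.8813 − 0.681×0.4726 = 0.5595.
v² = 251 × 9.81 × 1.073/0.5595 = 4721 m²/s², so v = 68.71 m/s.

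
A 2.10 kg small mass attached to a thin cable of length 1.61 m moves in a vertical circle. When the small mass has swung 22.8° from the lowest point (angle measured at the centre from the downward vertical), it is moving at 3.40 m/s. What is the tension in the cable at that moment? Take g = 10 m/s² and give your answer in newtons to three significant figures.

34.4 N

Take the radial direction toward the centre of the circle as positive. The component of the weight along the string toward the centre is −mg cos φ (φ measured from the bottom), so Newton's second law along the string gives T − mg cos φ = m v²/r.
cos 22.8° = 0.9219, so T = m(v²/r + g cos φ) = 2.10 × ((3.40)²/1.61 + 10.0 × 0.9219) = 2.10 × (7.180 + (9.219)) = 2.10 × 16.40 = 34.44 N.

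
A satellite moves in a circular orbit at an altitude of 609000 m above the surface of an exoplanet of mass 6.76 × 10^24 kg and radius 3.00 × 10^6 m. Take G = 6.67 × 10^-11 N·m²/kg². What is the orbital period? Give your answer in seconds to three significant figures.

2030 s

r = R + h = 3.00 × 10^6 + 609000 = 3.609 × 10^6 m. Gravity provides the centripetal force: G M m / r² = m v² / r ⇒ v = √(GM/r) = 11180 m/s.
T = 2πr/v = 2π × 3.609 × 10^6 / 11180 = 2029 s.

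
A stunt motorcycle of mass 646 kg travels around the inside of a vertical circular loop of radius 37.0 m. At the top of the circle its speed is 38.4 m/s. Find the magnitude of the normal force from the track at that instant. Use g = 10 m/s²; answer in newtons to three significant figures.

19300 N

At the top, both N and the weight mg point inward (toward the centre), so N + mg = mv²/r.
N = m(v²/r − g) = 646 × ((38.4)²/37.0 − 10.0) = 646 × (39.85 − 10.0) = 646 × 29.85 = 19290 N.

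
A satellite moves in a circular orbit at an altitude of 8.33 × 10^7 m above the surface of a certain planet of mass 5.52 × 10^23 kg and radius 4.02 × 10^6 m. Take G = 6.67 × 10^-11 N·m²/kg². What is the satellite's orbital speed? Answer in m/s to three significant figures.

Orbital radius r = R + h = 4.02 × 10^6 + 8.33 × 10^7 = 8.732 × 10^7 m.
Gravity supplies the centripetal force: G M m / r² = m v² / r, so v = √(GM/r).
v = √(6.67 × 10^-11 × 5.52 × 10^23 / 8.732 × 10^7) = √(421600) = 649.3 m/s.

649 m/s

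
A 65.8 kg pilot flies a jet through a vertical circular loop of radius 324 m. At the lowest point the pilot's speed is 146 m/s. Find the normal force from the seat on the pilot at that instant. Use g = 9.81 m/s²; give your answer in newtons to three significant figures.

At the lowest point, N points up (toward the centre) and the weight mg points down (away from the centre), so the net inward force is N − mg = mv²/r.
N = m(v²/r + g) = 65.8 × ((146)²/324 + 9.81) = 65.8 × (65.79 + 9.81) = 65.8 × 75.60 = 4974 N.

4970 N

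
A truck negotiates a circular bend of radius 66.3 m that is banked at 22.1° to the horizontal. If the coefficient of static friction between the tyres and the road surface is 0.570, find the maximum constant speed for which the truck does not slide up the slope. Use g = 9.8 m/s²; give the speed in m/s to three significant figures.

At the maximum speed, friction acts down the slope at its limiting value f = μN. Radially (horizontal, toward centre): N sinθ + μN cosθ = mv²/r. Vertically: N cosθ − μN sinθ = mg.
Dividing: v² = r g (sinθ + μcosθ)/(cosθ − μsinθ).
sinθ + μcosθ = 0.3762 + 0.570×0.9265 = 0.9043; cosθ − μsinθ = 0.9265 − 0.570×0.3762 = 0.7121.
v² = 66.3 × 9.8 × 0.9043/0.7121 = 825.2 m²/s², so v = 28.73 m/s.

28.7 m/s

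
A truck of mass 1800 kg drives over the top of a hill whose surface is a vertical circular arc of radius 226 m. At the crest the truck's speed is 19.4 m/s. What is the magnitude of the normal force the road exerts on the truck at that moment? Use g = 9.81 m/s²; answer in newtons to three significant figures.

At the crest the centripetal acceleration points downward (toward the centre of the arc), so mg − N = mv²/r.
N = m(g − v²/r) = 1800 × (9.81 − (19.4)²/226) = 1800 × (9.81 − 1.665) = 1800 × 8.145 = 14660 N.

14700 N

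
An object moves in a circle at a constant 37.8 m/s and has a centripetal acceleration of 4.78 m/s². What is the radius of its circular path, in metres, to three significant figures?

299 m

a_c = v²/r ⇒ r = v²/a_c = (37.8)²/4.78 = 1429/4.78 = 298.9 m.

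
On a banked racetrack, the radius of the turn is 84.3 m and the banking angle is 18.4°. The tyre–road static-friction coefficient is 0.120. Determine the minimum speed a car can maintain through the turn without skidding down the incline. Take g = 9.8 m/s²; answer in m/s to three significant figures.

13.0 m/s

At the minimum speed, friction acts up the slope at its limiting value f = μN. Radially (horizontal, toward centre): N sinθ − μN cosθ = mv²/r. Vertically: N cosθ + μN sinθ = mg.
Dividing: v² = r g (sinθ − μcosθ)/(cosθ + μsinθ).
sinθ − μcosθ = 0.3156 − 0.120×0.9489 = 0.2018; cosθ + μsinθ = 0.9489 + 0.120×0.3156 = 0.9868.
v² = 84.3 × 9.8 × 0.2018/0.9868 = 168.9 m²/s², so v = 13.00 m/s.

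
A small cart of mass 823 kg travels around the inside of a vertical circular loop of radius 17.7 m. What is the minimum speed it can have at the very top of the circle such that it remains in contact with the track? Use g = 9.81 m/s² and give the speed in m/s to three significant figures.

13.2 m/s

At the highest point the centre is directly below, so both the weight and N act inward: N + mg = mv²/r.
At minimum speed N → 0, so mg = mv_min²/r ⇒ v_min = √(g r) = √(9.81 × 17.7) = 13.18 m/s.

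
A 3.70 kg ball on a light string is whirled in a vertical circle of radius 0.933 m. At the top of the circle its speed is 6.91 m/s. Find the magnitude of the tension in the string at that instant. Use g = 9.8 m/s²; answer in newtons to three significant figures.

At the top, both T and the weight mg point inward (toward the centre), so T + mg = mv²/r.
T = m(v²/r − g) = 3.70 × ((6.91)²/0.933 − 9.8) = 3.70 × (51.18 − 9.8) = 3.70 × 41.38 = 153.1 N.

153 N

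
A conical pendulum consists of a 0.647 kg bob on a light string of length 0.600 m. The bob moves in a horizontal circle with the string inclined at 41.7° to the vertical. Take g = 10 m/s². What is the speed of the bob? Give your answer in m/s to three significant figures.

1.89 m/s

The radius of the circle is r = L sinθ = 0.600 × sin 41.7° = 0.3991 m.
Horizontally T sinθ = mv²/r and vertically T cosθ = mg, so tanθ = v²/(rg).
v = √(r g tanθ) = √(0.3991 × 10.0 × 0.8910) = √3.556 = 1.886 m/s.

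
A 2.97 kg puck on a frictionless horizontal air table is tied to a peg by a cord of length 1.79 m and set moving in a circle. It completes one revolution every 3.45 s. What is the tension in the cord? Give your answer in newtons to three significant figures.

v = 2πr/T = 2π × 1.79/3.45 = 3.260 m/s.
The tension is the only horizontal force, so it supplies the full centripetal force: T = m v²/r = 2.97 × (3.260)²/1.79 = 2.97 × 10.63/1.79 = 17.63 N.

17.6 N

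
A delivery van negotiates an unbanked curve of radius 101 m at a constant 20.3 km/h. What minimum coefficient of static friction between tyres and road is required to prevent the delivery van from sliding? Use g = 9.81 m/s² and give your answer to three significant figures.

v = 20.3/3.6 = 5.639 m/s.
Friction provides the centripetal force: μ_s m g = m v²/r, so μ_s = v²/(g r) = (5.639)²/(9.81 × 101) = 31.80/990.8 = 0.03209.

0.0321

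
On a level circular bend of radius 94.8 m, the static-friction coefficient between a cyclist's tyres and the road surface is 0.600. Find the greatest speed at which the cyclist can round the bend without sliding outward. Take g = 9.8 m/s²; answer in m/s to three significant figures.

23.6 m/s

On a flat curve, static friction is the only horizontal force, so it must supply the full centripetal force: μ_s m g = m v²/r.
Mass cancels: v_max = √(μ_s g r) = √(0.600 × 9.8 × 94.8) = √557.4 = 23.61 m/s.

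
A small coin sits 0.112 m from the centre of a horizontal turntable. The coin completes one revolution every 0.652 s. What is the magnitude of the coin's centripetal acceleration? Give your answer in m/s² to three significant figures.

v = 2πr/T = 2π × 0.112/0.652 = 1.079 m/s.
a_c = v²/r = (1.079)²/0.112 = 1.165/0.112 = 10.40 m/s².

10.4 m/s²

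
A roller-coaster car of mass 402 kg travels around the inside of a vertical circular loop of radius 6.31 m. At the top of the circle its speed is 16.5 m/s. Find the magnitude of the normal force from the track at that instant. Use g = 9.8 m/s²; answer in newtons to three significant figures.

At the top, both N and the weight mg point inward (toward the centre), so N + mg = mv²/r.
N = m(v²/r − g) = 402 × ((16.5)²/6.31 − 9.8) = 402 × (43.15 − 9.8) = 402 × 33.35 = 13410 N.

13400 N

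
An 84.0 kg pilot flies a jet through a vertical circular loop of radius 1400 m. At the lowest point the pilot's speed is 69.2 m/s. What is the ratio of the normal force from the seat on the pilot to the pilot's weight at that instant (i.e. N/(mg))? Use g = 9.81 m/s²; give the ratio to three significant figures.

1.35

At the bottom, N − mg = mv²/r, so N = m(v²/r + g) and N/(mg) = v²/(rg) + 1 = (69.2)²/(1400 × 9.81) + 1 = 0.3487 + 1 = 1.349.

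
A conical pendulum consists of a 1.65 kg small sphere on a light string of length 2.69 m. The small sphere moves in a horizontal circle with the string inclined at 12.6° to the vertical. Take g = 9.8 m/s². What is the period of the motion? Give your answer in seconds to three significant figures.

r = L sinθ = 0.5868 m. From T sinθ = mω²r and T cosθ = mg: tanθ = ω²r/g, so ω² = g tanθ / r = g/(L cosθ).
ω = √(g/(L cosθ)) = √(9.8/(2.69 × 0.9759)) = √3.733 = 1.932 rad/s.
Period = 2π/ω = 3.252 s.

3.25 s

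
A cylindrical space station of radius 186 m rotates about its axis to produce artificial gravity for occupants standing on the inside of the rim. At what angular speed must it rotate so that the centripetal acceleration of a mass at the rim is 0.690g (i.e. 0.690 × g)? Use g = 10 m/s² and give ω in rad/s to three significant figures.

Centripetal acceleration a_c = ω²r. Setting ω²r = 0.690g:
ω = √(0.690g / r) = √(0.690 × 10.0 / 186) = √0.03710 = 0.1926 rad/s.

0.193 rad/s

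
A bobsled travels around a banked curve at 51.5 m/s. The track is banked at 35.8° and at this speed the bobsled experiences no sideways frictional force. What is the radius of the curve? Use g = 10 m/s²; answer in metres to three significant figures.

368 m

Frictionless banking: tanθ = v²/(rg), so r = v²/(g tanθ).
r = (51.5)²/(10.0 × tan 35.8°) = 2652/(10.0 × 0.7212) = 2652/7.212 = 367.7 m.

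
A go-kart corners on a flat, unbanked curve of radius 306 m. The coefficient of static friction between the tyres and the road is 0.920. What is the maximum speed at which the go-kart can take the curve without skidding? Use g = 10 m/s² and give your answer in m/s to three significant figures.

The only inward force on a level bend is static friction, so at the limit f_s = μ_s N = μ_s m g = m v²/r.
Mass cancels: v_max = √(μ_s g r) = √(0.920 × 10.0 × 306) = √2815 = 53.06 m/s.

53.1 m/s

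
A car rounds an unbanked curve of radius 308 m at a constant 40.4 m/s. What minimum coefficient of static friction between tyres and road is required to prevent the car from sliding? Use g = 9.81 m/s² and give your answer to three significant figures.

Friction provides the centripetal force: μ_s m g = m v²/r, so μ_s = v²/(g r) = (40.40)²/(9.81 × 308) = 1632/3021 = 0.5402.

0.540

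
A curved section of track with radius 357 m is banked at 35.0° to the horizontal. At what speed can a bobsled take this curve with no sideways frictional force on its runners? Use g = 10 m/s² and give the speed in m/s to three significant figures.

50.0 m/s

On a frictionless banked curve, N sinθ = mv²/r and N cosθ = mg, so tanθ = v²/(rg).
v = √(r g tanθ) = √(357 × 10.0 × tan 35.0°) = √(357 × 10.0 × 0.7002) = √2500 = 50.00 m/s.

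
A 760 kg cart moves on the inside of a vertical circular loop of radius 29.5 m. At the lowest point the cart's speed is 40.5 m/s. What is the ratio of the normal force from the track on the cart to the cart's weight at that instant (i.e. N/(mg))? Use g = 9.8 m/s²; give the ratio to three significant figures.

6.67

At the bottom, N − mg = mv²/r, so N = m(v²/r + g) and N/(mg) = v²/(rg) + 1 = (40.5)²/(29.5 × 9.8) + 1 = 5.674 + 1 = 6.674.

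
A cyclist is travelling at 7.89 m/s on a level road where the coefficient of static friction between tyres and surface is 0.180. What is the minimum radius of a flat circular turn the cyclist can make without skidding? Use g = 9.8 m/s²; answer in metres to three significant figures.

At the limit, μ_s m g = m v²/r, so r_min = v²/(μ_s g) = (7.89)²/(0.180 × 9.8) = 62.25/1.764 = 35.29 m.

35.3 m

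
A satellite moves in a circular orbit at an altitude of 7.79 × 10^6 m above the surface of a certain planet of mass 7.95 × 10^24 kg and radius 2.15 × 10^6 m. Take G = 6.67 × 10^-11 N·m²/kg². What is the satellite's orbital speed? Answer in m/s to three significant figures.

7300 m/s

Orbital radius r = R + h = 2.15 × 10^6 + 7.79 × 10^6 = 9.940 × 10^6 m.
Gravity supplies the centripetal force: G M m / r² = m v² / r, so v = √(GM/r).
v = √(6.67 × 10^-11 × 7.95 × 10^24 / 9.940 × 10^6) = √(5.335 × 10^7) = 7304 m/s.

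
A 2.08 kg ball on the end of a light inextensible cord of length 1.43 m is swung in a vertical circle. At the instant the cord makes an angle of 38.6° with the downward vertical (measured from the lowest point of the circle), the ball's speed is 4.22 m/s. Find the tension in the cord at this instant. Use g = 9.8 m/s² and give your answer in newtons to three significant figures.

41.8 N

Take the radial direction toward the centre of the circle as positive. The component of the weight along the string toward the centre is −mg cos φ (φ measured from the bottom), so Newton's second law along the string gives T − mg cos φ = m v²/r.
cos 38.6° = 0.7815, so T = m(v²/r + g cos φ) = 2.08 × ((4.22)²/1.43 + 9.8 × 0.7815) = 2.08 × (12.45 + (7.659)) = 2.08 × 20.11 = 41.83 N.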